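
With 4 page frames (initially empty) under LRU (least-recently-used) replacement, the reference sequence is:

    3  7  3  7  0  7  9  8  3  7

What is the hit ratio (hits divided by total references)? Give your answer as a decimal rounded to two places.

3 → fault, frames [3]
7 → fault, frames [3, 7]
3 → hit
7 → hit
0 → fault, frames [3, 7, 0]
7 → hit
9 → fault, frames [3, 0, 7, 9]
8 → fault, evict 3, frames [0, 7, 9, 8]
3 → fault, evict 0, frames [7, 9, 8, 3]
7 → hit
Hits: 4 of 10 references → 4/10 = 0.4000.

0.40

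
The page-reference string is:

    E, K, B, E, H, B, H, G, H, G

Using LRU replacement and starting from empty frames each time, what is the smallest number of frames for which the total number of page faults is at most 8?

2

f=1: 10 faults
f=2: 7 faults
f=3: 5 faults
f=4: 5 faults
f=5: 5 faults
Smallest f with faults ≤ 8 is 2.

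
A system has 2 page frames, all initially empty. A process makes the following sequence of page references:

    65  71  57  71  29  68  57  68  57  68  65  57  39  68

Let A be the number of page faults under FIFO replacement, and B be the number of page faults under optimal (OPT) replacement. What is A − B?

Under FIFO: F F F . F F F . . . F . F F → 9 faults.
Under OPT: F F F . F F . . . . F . F F → 8 faults.
A − B = 9 − 8 = 1.

1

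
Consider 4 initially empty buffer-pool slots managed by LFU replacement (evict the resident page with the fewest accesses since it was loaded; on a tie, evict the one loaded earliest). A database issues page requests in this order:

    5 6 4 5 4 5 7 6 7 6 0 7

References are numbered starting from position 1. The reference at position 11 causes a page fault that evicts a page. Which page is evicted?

pos 1: 5: miss, frames [5]
pos 2: 6: miss, frames [5, 6]
pos 3: 4: miss, frames [5, 6, 4]
pos 4: 5: hit
pos 5: 4: hit
pos 6: 5: hit
pos 7: 7: miss, frames [5, 6, 4, 7]
pos 8: 6: hit
pos 9: 7: hit
pos 10: 6: hit
pos 11: 0: miss, evict 4, frames [5, 6, 7, 0]
At position 11, page 4 is evicted.

4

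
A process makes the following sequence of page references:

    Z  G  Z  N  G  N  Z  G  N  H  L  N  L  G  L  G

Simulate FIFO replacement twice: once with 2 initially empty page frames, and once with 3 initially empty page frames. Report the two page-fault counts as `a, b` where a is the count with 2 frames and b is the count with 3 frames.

11, 6

2 frames: F F . F . . F F F F F F . F F . → 11 faults.
3 frames: F F . F . . . . . F F . . F . . → 6 faults.
6 < 11: adding a frame reduced faults, as is typical.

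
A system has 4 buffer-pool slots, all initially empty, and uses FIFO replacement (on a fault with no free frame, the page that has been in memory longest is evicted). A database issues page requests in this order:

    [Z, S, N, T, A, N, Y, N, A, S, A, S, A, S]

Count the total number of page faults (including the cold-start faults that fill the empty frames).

Z: fault, frames {Z}
S: fault, frames {Z,S}
N: fault, frames {Z,S,N}
T: fault, frames {Z,S,N,T}
A: fault, evict Z, frames {S,N,T,A}
N: hit
Y: fault, evict S, frames {N,T,A,Y}
N: hit
A: hit
S: fault, evict N, frames {T,A,Y,S}
A: hit
S: hit
A: hit
S: hit
Page faults: 7.

7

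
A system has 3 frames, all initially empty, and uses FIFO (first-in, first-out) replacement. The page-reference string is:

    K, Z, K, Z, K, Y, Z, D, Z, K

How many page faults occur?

5

K -> fault, frames (K)
Z -> fault, frames (K Z)
K -> hit
Z -> hit
K -> hit
Y -> fault, frames (K Z Y)
Z -> hit
D -> fault, evict K, frames (Z Y D)
Z -> hit
K -> fault, evict Z, frames (Y D K)
Page faults: 5.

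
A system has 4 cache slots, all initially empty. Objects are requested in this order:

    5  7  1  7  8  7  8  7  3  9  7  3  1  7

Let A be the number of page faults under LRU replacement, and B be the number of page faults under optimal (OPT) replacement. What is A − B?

1

Under LRU: F F F . F . . . F F . . F . → 7 faults.
Under OPT: F F F . F . . . F F . . . . → 6 faults.
A − B = 7 − 6 = 1.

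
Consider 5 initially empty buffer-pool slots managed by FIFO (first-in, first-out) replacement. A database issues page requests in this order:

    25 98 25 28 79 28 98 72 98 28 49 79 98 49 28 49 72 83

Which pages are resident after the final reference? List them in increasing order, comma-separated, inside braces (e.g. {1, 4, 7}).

{28, 49, 72, 79, 83}

25: fault, frames [25]
98: fault, frames [25, 98]
25: hit
28: fault, frames [25, 98, 28]
79: fault, frames [25, 98, 28, 79]
28: hit
98: hit
72: fault, frames [25, 98, 28, 79, 72]
98: hit
28: hit
49: fault, evict 25, frames [98, 28, 79, 72, 49]
79: hit
98: hit
49: hit
28: hit
49: hit
72: hit
83: fault, evict 98, frames [28, 79, 72, 49, 83]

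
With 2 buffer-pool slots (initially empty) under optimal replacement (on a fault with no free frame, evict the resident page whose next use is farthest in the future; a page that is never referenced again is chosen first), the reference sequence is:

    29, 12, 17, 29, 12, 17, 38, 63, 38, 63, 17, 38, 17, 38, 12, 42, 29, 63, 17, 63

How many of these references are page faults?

29: miss, frames (29)
12: miss, frames (29 12)
17: miss, evict 12, frames (29 17)
29: hit
12: miss, evict 29, frames (17 12)
17: hit
38: miss, evict 12, frames (17 38)
63: miss, evict 17, frames (38 63)
38: hit
63: hit
17: miss, evict 63, frames (38 17)
38: hit
17: hit
38: hit
12: miss, evict 38, frames (17 12)
42: miss, evict 12, frames (17 42)
29: miss, evict 42, frames (17 29)
63: miss, evict 29, frames (17 63)
17: hit
63: hit
Page faults: 11.

11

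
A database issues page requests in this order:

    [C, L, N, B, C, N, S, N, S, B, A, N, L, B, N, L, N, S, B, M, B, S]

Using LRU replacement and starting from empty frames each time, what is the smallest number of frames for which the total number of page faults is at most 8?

5

f=1: 22 faults
f=2: 18 faults
f=3: 14 faults
f=4: 9 faults
f=5: 8 faults
f=6: 7 faults
f=7: 7 faults
Smallest f with faults ≤ 8 is 5.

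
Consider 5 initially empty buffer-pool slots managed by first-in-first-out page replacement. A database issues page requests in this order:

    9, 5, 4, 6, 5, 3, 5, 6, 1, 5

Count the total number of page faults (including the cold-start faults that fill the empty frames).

6

9: fault, frames (9)
5: fault, frames (9 5)
4: fault, frames (9 5 4)
6: fault, frames (9 5 4 6)
5: hit
3: fault, frames (9 5 4 6 3)
5: hit
6: hit
1: fault, evict 9, frames (5 4 6 3 1)
5: hit
Page faults: 6.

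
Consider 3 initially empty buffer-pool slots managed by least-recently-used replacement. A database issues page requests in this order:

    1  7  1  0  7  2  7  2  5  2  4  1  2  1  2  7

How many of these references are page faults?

1 -> miss, frames (1)
7 -> miss, frames (1 7)
1 -> hit
0 -> miss, frames (7 1 0)
7 -> hit
2 -> miss, evict 1, frames (0 7 2)
7 -> hit
2 -> hit
5 -> miss, evict 0, frames (7 2 5)
2 -> hit
4 -> miss, evict 7, frames (5 2 4)
1 -> miss, evict 5, frames (2 4 1)
2 -> hit
1 -> hit
2 -> hit
7 -> miss, evict 4, frames (1 2 7)
Page faults: 8.

8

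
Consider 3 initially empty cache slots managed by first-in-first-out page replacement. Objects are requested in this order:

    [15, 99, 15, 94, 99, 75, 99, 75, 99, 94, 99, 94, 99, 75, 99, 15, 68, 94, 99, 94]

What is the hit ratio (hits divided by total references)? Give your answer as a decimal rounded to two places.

0.60

15: miss, frames (15)
99: miss, frames (15 99)
15: hit
94: miss, frames (15 99 94)
99: hit
75: miss, evict 15, frames (99 94 75)
99: hit
75: hit
99: hit
94: hit
99: hit
94: hit
99: hit
75: hit
99: hit
15: miss, evict 99, frames (94 75 15)
68: miss, evict 94, frames (75 15 68)
94: miss, evict 75, frames (15 68 94)
99: miss, evict 15, frames (68 94 99)
94: hit
Hits: 12 of 20 references → 12/20 = 0.6000.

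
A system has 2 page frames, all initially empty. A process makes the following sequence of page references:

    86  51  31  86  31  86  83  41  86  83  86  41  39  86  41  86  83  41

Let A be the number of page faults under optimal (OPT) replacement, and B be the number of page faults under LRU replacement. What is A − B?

Under OPT: F F F . . . F F . F . F F . F . F . → 10 faults.
Under LRU: F F F F . . F F F F . F F F F . F F → 14 faults.
A − B = 10 − 14 = -4.

-4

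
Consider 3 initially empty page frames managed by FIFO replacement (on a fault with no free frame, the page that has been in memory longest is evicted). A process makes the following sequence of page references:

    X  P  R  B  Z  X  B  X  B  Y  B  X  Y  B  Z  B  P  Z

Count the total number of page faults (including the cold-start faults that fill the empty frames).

X → fault, frames (X)
P → fault, frames (X P)
R → fault, frames (X P R)
B → fault, evict X, frames (P R B)
Z → fault, evict P, frames (R B Z)
X → fault, evict R, frames (B Z X)
B → hit
X → hit
B → hit
Y → fault, evict B, frames (Z X Y)
B → fault, evict Z, frames (X Y B)
X → hit
Y → hit
B → hit
Z → fault, evict X, frames (Y B Z)
B → hit
P → fault, evict Y, frames (B Z P)
Z → hit
Page faults: 10.

10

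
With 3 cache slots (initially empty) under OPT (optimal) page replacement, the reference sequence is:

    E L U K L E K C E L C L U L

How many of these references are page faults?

E → miss, frames {E}
L → miss, frames {E,L}
U → miss, frames {E,L,U}
K → miss, evict U, frames {E,L,K}
L → hit
E → hit
K → hit
C → miss, evict K, frames {E,L,C}
E → hit
L → hit
C → hit
L → hit
U → miss, evict C, frames {E,L,U}
L → hit
Page faults: 6.

6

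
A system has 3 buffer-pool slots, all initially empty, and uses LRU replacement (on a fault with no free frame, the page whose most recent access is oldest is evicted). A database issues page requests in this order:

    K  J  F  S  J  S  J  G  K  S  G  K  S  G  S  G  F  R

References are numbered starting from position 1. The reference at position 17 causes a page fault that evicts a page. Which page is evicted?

K

pos 1: K: fault, frames (K)
pos 2: J: fault, frames (K J)
pos 3: F: fault, frames (K J F)
pos 4: S: fault, evict K, frames (J F S)
pos 5: J: hit
pos 6: S: hit
pos 7: J: hit
pos 8: G: fault, evict F, frames (S J G)
pos 9: K: fault, evict S, frames (J G K)
pos 10: S: fault, evict J, frames (G K S)
pos 11: G: hit
pos 12: K: hit
pos 13: S: hit
pos 14: G: hit
pos 15: S: hit
pos 16: G: hit
pos 17: F: fault, evict K, frames (S G F)
At position 17, page K is evicted.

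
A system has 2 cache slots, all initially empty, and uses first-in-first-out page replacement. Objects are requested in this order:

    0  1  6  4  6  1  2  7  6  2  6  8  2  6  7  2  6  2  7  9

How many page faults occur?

16

0 → fault, frames (0)
1 → fault, frames (0 1)
6 → fault, evict 0, frames (1 6)
4 → fault, evict 1, frames (6 4)
6 → hit
1 → fault, evict 6, frames (4 1)
2 → fault, evict 4, frames (1 2)
7 → fault, evict 1, frames (2 7)
6 → fault, evict 2, frames (7 6)
2 → fault, evict 7, frames (6 2)
6 → hit
8 → fault, evict 6, frames (2 8)
2 → hit
6 → fault, evict 2, frames (8 6)
7 → fault, evict 8, frames (6 7)
2 → fault, evict 6, frames (7 2)
6 → fault, evict 7, frames (2 6)
2 → hit
7 → fault, evict 2, frames (6 7)
9 → fault, evict 6, frames (7 9)
Page faults: 16.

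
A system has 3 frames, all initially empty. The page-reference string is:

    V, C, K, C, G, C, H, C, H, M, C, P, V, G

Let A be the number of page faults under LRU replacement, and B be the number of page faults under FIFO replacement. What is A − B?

-1

Under LRU: F F F . F . F . . F . F F F → 9 faults.
Under FIFO: F F F . F . F F . F . F F F → 10 faults.
A − B = 9 − 10 = -1.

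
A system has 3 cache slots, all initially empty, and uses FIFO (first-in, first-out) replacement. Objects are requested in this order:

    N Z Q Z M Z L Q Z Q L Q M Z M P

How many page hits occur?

N → miss, frames {N}
Z → miss, frames {N,Z}
Q → miss, frames {N,Z,Q}
Z → hit
M → miss, evict N, frames {Z,Q,M}
Z → hit
L → miss, evict Z, frames {Q,M,L}
Q → hit
Z → miss, evict Q, frames {M,L,Z}
Q → miss, evict M, frames {L,Z,Q}
L → hit
Q → hit
M → miss, evict L, frames {Z,Q,M}
Z → hit
M → hit
P → miss, evict Z, frames {Q,M,P}
Hits: 7.

7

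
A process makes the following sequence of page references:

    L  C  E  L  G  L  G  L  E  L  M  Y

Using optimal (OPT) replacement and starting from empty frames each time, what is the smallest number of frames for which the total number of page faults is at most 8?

2

f=1: 12 faults
f=2: 7 faults
f=3: 6 faults
f=4: 6 faults
f=5: 6 faults
f=6: 6 faults
Smallest f with faults ≤ 8 is 2.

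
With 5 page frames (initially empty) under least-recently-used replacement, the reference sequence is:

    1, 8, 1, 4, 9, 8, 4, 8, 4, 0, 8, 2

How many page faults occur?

6

1 -> fault, frames {1}
8 -> fault, frames {1,8}
1 -> hit
4 -> fault, frames {8,1,4}
9 -> fault, frames {8,1,4,9}
8 -> hit
4 -> hit
8 -> hit
4 -> hit
0 -> fault, frames {1,9,8,4,0}
8 -> hit
2 -> fault, evict 1, frames {9,4,0,8,2}
Page faults: 6.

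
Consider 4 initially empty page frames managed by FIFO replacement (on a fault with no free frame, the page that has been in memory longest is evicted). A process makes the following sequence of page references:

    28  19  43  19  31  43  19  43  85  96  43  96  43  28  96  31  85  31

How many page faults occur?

28 → fault, frames [28]
19 → fault, frames [28, 19]
43 → fault, frames [28, 19, 43]
19 → hit
31 → fault, frames [28, 19, 43, 31]
43 → hit
19 → hit
43 → hit
85 → fault, evict 28, frames [19, 43, 31, 85]
96 → fault, evict 19, frames [43, 31, 85, 96]
43 → hit
96 → hit
43 → hit
28 → fault, evict 43, frames [31, 85, 96, 28]
96 → hit
31 → hit
85 → hit
31 → hit
Page faults: 7.

7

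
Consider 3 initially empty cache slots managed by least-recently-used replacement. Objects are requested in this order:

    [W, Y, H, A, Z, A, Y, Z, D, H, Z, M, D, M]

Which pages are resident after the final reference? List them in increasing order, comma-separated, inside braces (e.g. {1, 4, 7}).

{D, M, Z}

W: fault, frames [W]
Y: fault, frames [W, Y]
H: fault, frames [W, Y, H]
A: fault, evict W, frames [Y, H, A]
Z: fault, evict Y, frames [H, A, Z]
A: hit
Y: fault, evict H, frames [Z, A, Y]
Z: hit
D: fault, evict A, frames [Y, Z, D]
H: fault, evict Y, frames [Z, D, H]
Z: hit
M: fault, evict D, frames [H, Z, M]
D: fault, evict H, frames [Z, M, D]
M: hit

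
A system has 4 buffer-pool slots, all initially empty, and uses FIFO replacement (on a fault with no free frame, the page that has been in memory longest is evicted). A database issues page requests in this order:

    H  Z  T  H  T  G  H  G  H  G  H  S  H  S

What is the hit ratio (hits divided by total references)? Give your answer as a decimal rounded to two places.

0.57

H → fault, frames {H}
Z → fault, frames {H,Z}
T → fault, frames {H,Z,T}
H → hit
T → hit
G → fault, frames {H,Z,T,G}
H → hit
G → hit
H → hit
G → hit
H → hit
S → fault, evict H, frames {Z,T,G,S}
H → fault, evict Z, frames {T,G,S,H}
S → hit
Hits: 8 of 14 references → 8/14 = 0.5714.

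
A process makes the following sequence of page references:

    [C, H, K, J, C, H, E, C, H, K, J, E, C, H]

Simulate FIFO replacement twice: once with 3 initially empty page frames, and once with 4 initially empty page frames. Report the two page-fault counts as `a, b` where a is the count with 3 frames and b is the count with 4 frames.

3 frames: F F F F F F F . . F F . F F → 11 faults.
4 frames: F F F F . . F F F F F F F F → 12 faults.
12 > 11: adding a frame increased faults — Belady's anomaly.

11, 12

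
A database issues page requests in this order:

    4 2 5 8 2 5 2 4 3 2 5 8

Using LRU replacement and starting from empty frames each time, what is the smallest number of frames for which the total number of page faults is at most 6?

4

f=1: 12 faults
f=2: 11 faults
f=3: 8 faults
f=4: 6 faults
f=5: 5 faults
Smallest f with faults ≤ 6 is 4.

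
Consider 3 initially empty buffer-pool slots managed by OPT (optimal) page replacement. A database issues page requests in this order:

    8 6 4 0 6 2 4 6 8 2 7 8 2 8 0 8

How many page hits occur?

8

8 → fault, frames {8}
6 → fault, frames {8,6}
4 → fault, frames {8,6,4}
0 → fault, evict 8, frames {6,4,0}
6 → hit
2 → fault, evict 0, frames {6,4,2}
4 → hit
6 → hit
8 → fault, evict 4, frames {6,2,8}
2 → hit
7 → fault, evict 6, frames {2,8,7}
8 → hit
2 → hit
8 → hit
0 → fault, evict 7, frames {2,8,0}
8 → hit
Hits: 8.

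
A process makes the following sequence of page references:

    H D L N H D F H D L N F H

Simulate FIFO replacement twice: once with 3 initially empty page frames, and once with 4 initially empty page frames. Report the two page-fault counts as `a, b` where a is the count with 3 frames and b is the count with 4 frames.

3 frames: F F F F F F F . . F F . F → 10 faults.
4 frames: F F F F . . F F F F F F F → 11 faults.
11 > 10: adding a frame increased faults — Belady's anomaly.

10, 11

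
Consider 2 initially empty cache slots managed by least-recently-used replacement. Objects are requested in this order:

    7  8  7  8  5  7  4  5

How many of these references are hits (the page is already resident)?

7 → miss, frames [7]
8 → miss, frames [7, 8]
7 → hit
8 → hit
5 → miss, evict 7, frames [8, 5]
7 → miss, evict 8, frames [5, 7]
4 → miss, evict 5, frames [7, 4]
5 → miss, evict 7, frames [4, 5]
Hits: 2.

2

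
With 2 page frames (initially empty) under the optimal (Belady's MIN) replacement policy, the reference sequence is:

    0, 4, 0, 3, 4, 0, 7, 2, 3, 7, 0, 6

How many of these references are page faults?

0 -> miss, frames (0)
4 -> miss, frames (0 4)
0 -> hit
3 -> miss, evict 0, frames (4 3)
4 -> hit
0 -> miss, evict 4, frames (3 0)
7 -> miss, evict 0, frames (3 7)
2 -> miss, evict 7, frames (3 2)
3 -> hit
7 -> miss, evict 2, frames (3 7)
0 -> miss, evict 7, frames (3 0)
6 -> miss, evict 0, frames (3 6)
Page faults: 9.

9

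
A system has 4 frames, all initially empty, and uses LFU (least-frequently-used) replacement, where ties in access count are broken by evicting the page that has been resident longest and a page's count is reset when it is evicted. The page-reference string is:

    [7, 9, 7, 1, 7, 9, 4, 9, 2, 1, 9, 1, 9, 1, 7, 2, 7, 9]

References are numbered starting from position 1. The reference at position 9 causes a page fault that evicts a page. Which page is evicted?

pos 1: 7 → miss, frames [7]
pos 2: 9 → miss, frames [7, 9]
pos 3: 7 → hit
pos 4: 1 → miss, frames [7, 9, 1]
pos 5: 7 → hit
pos 6: 9 → hit
pos 7: 4 → miss, frames [7, 9, 1, 4]
pos 8: 9 → hit
pos 9: 2 → miss, evict 1, frames [7, 9, 4, 2]
At position 9, page 1 is evicted.

1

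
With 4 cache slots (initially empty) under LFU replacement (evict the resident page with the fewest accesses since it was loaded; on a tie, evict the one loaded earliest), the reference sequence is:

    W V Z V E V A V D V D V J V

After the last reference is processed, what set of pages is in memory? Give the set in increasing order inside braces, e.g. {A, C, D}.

W: miss, frames {W}
V: miss, frames {W,V}
Z: miss, frames {W,V,Z}
V: hit
E: miss, frames {W,V,Z,E}
V: hit
A: miss, evict W, frames {V,Z,E,A}
V: hit
D: miss, evict Z, frames {V,E,A,D}
V: hit
D: hit
V: hit
J: miss, evict E, frames {V,A,D,J}
V: hit

{A, D, J, V}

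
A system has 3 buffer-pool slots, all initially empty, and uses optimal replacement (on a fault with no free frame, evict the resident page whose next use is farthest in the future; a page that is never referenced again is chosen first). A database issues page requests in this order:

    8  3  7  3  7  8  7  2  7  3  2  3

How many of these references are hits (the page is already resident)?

8 → miss, frames (8)
3 → miss, frames (8 3)
7 → miss, frames (8 3 7)
3 → hit
7 → hit
8 → hit
7 → hit
2 → miss, evict 8, frames (3 7 2)
7 → hit
3 → hit
2 → hit
3 → hit
Hits: 8.

8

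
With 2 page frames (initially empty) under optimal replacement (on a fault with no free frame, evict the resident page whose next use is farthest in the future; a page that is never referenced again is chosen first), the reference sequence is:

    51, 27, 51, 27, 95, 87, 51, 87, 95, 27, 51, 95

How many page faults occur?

7

51 → fault, frames {51}
27 → fault, frames {51,27}
51 → hit
27 → hit
95 → fault, evict 27, frames {51,95}
87 → fault, evict 95, frames {51,87}
51 → hit
87 → hit
95 → fault, evict 87, frames {51,95}
27 → fault, evict 95, frames {51,27}
51 → hit
95 → fault, evict 27, frames {51,95}
Page faults: 7.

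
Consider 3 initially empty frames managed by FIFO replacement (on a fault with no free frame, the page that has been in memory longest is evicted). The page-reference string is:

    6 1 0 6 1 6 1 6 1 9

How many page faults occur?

6 -> fault, frames (6)
1 -> fault, frames (6 1)
0 -> fault, frames (6 1 0)
6 -> hit
1 -> hit
6 -> hit
1 -> hit
6 -> hit
1 -> hit
9 -> fault, evict 6, frames (1 0 9)
Page faults: 4.

4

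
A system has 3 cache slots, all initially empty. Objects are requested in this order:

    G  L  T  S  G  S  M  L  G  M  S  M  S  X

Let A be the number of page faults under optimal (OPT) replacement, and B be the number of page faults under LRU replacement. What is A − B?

Under OPT: F F F F . . F . . . F . . F → 7 faults.
Under LRU: F F F F F . F F F . F . . F → 10 faults.
A − B = 7 − 10 = -3.

-3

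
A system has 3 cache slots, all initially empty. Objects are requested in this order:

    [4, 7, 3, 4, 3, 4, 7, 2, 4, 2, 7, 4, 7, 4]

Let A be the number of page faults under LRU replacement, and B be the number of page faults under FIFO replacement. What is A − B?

-2

Under LRU: F F F . . . . F . . . . . . → 4 faults.
Under FIFO: F F F . . . . F F . F . . . → 6 faults.
A − B = 4 − 6 = -2.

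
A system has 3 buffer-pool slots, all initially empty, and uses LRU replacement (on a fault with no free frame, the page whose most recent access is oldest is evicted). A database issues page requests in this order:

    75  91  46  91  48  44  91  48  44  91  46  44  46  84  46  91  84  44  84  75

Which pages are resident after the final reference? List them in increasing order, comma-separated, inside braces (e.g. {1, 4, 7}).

{44, 75, 84}

75 → miss, frames [75]
91 → miss, frames [75, 91]
46 → miss, frames [75, 91, 46]
91 → hit
48 → miss, evict 75, frames [46, 91, 48]
44 → miss, evict 46, frames [91, 48, 44]
91 → hit
48 → hit
44 → hit
91 → hit
46 → miss, evict 48, frames [44, 91, 46]
44 → hit
46 → hit
84 → miss, evict 91, frames [44, 46, 84]
46 → hit
91 → miss, evict 44, frames [84, 46, 91]
84 → hit
44 → miss, evict 46, frames [91, 84, 44]
84 → hit
75 → miss, evict 91, frames [44, 84, 75]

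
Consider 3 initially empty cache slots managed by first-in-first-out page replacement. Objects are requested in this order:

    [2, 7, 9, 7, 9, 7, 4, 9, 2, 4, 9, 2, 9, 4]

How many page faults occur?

5

2 -> fault, frames {2}
7 -> fault, frames {2,7}
9 -> fault, frames {2,7,9}
7 -> hit
9 -> hit
7 -> hit
4 -> fault, evict 2, frames {7,9,4}
9 -> hit
2 -> fault, evict 7, frames {9,4,2}
4 -> hit
9 -> hit
2 -> hit
9 -> hit
4 -> hit
Page faults: 5.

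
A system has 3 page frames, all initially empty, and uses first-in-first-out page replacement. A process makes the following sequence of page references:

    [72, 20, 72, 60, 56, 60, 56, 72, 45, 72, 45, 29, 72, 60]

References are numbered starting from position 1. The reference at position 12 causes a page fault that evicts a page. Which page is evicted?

pos 1: 72 -> miss, frames (72)
pos 2: 20 -> miss, frames (72 20)
pos 3: 72 -> hit
pos 4: 60 -> miss, frames (72 20 60)
pos 5: 56 -> miss, evict 72, frames (20 60 56)
pos 6: 60 -> hit
pos 7: 56 -> hit
pos 8: 72 -> miss, evict 20, frames (60 56 72)
pos 9: 45 -> miss, evict 60, frames (56 72 45)
pos 10: 72 -> hit
pos 11: 45 -> hit
pos 12: 29 -> miss, evict 56, frames (72 45 29)
At position 12, page 56 is evicted.

56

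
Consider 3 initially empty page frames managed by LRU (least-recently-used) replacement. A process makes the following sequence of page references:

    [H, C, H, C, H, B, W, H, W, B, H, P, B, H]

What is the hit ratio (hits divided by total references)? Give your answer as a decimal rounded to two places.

0.64

H: fault, frames [H]
C: fault, frames [H, C]
H: hit
C: hit
H: hit
B: fault, frames [C, H, B]
W: fault, evict C, frames [H, B, W]
H: hit
W: hit
B: hit
H: hit
P: fault, evict W, frames [B, H, P]
B: hit
H: hit
Hits: 9 of 14 references → 9/14 = 0.6429.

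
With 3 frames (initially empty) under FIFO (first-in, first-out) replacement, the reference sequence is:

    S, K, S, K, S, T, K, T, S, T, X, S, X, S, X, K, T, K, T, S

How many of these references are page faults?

7

S -> fault, frames [S]
K -> fault, frames [S, K]
S -> hit
K -> hit
S -> hit
T -> fault, frames [S, K, T]
K -> hit
T -> hit
S -> hit
T -> hit
X -> fault, evict S, frames [K, T, X]
S -> fault, evict K, frames [T, X, S]
X -> hit
S -> hit
X -> hit
K -> fault, evict T, frames [X, S, K]
T -> fault, evict X, frames [S, K, T]
K -> hit
T -> hit
S -> hit
Page faults: 7.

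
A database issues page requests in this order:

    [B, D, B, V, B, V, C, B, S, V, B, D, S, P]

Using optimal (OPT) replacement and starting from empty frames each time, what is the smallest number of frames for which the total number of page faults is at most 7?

f=1: 14 faults
f=2: 9 faults
f=3: 7 faults
f=4: 6 faults
f=5: 6 faults
f=6: 6 faults
Smallest f with faults ≤ 7 is 3.

3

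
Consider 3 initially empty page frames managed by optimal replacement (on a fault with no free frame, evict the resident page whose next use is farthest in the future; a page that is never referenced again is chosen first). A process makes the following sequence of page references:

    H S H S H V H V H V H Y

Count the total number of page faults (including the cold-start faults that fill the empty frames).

H -> miss, frames (H)
S -> miss, frames (H S)
H -> hit
S -> hit
H -> hit
V -> miss, frames (H S V)
H -> hit
V -> hit
H -> hit
V -> hit
H -> hit
Y -> miss, evict V, frames (H S Y)
Page faults: 4.

4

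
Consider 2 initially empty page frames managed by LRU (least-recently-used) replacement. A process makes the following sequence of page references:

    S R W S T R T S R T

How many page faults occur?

9

S: fault, frames (S)
R: fault, frames (S R)
W: fault, evict S, frames (R W)
S: fault, evict R, frames (W S)
T: fault, evict W, frames (S T)
R: fault, evict S, frames (T R)
T: hit
S: fault, evict R, frames (T S)
R: fault, evict T, frames (S R)
T: fault, evict S, frames (R T)
Page faults: 9.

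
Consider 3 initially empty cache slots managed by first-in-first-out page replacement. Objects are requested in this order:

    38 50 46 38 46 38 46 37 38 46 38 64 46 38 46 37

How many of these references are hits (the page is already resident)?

8

38 -> fault, frames {38}
50 -> fault, frames {38,50}
46 -> fault, frames {38,50,46}
38 -> hit
46 -> hit
38 -> hit
46 -> hit
37 -> fault, evict 38, frames {50,46,37}
38 -> fault, evict 50, frames {46,37,38}
46 -> hit
38 -> hit
64 -> fault, evict 46, frames {37,38,64}
46 -> fault, evict 37, frames {38,64,46}
38 -> hit
46 -> hit
37 -> fault, evict 38, frames {64,46,37}
Hits: 8.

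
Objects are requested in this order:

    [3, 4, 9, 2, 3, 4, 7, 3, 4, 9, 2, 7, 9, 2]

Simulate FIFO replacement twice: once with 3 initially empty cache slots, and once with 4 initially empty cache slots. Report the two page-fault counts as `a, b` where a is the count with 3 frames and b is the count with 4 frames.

3 frames: F F F F F F F . . F F . . . → 9 faults.
4 frames: F F F F . . F F F F F F . . → 10 faults.
10 > 9: adding a frame increased faults — Belady's anomaly.

9, 10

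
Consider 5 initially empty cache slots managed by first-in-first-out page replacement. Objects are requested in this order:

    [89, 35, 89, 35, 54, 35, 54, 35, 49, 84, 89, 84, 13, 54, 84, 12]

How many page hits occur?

9

89 -> miss, frames {89}
35 -> miss, frames {89,35}
89 -> hit
35 -> hit
54 -> miss, frames {89,35,54}
35 -> hit
54 -> hit
35 -> hit
49 -> miss, frames {89,35,54,49}
84 -> miss, frames {89,35,54,49,84}
89 -> hit
84 -> hit
13 -> miss, evict 89, frames {35,54,49,84,13}
54 -> hit
84 -> hit
12 -> miss, evict 35, frames {54,49,84,13,12}
Hits: 9.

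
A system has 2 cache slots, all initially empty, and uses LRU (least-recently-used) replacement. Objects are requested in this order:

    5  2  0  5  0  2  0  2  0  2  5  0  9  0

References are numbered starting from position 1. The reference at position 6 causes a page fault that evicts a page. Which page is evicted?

5

pos 1: 5: fault, frames [5]
pos 2: 2: fault, frames [5, 2]
pos 3: 0: fault, evict 5, frames [2, 0]
pos 4: 5: fault, evict 2, frames [0, 5]
pos 5: 0: hit
pos 6: 2: fault, evict 5, frames [0, 2]
At position 6, page 5 is evicted.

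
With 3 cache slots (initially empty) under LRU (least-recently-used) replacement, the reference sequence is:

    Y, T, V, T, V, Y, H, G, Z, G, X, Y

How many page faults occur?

8

Y: fault, frames {Y}
T: fault, frames {Y,T}
V: fault, frames {Y,T,V}
T: hit
V: hit
Y: hit
H: fault, evict T, frames {V,Y,H}
G: fault, evict V, frames {Y,H,G}
Z: fault, evict Y, frames {H,G,Z}
G: hit
X: fault, evict H, frames {Z,G,X}
Y: fault, evict Z, frames {G,X,Y}
Page faults: 8.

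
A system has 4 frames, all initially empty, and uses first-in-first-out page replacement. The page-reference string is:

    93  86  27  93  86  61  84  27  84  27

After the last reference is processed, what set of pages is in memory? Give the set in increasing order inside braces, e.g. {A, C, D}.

93 → miss, frames [93]
86 → miss, frames [93, 86]
27 → miss, frames [93, 86, 27]
93 → hit
86 → hit
61 → miss, frames [93, 86, 27, 61]
84 → miss, evict 93, frames [86, 27, 61, 84]
27 → hit
84 → hit
27 → hit

{27, 61, 84, 86}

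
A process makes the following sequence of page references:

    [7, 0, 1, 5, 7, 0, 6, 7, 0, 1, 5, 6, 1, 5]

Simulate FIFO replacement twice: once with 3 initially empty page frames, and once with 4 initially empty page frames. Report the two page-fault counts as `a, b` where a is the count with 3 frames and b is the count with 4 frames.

3 frames: F F F F F F F . . F F . . . → 9 faults.
4 frames: F F F F . . F F F F F F . . → 10 faults.
10 > 9: adding a frame increased faults — Belady's anomaly.

9, 10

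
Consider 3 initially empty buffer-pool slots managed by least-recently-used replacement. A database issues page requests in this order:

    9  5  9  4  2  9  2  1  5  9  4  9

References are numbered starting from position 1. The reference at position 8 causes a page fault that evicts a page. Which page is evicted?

4

pos 1: 9: miss, frames [9]
pos 2: 5: miss, frames [9, 5]
pos 3: 9: hit
pos 4: 4: miss, frames [5, 9, 4]
pos 5: 2: miss, evict 5, frames [9, 4, 2]
pos 6: 9: hit
pos 7: 2: hit
pos 8: 1: miss, evict 4, frames [9, 2, 1]
At position 8, page 4 is evicted.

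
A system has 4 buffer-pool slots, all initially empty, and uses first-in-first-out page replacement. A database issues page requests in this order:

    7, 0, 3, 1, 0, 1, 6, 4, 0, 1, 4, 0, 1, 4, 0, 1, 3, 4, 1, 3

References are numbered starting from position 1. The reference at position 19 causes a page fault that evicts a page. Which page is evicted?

6

pos 1: 7 -> fault, frames (7)
pos 2: 0 -> fault, frames (7 0)
pos 3: 3 -> fault, frames (7 0 3)
pos 4: 1 -> fault, frames (7 0 3 1)
pos 5: 0 -> hit
pos 6: 1 -> hit
pos 7: 6 -> fault, evict 7, frames (0 3 1 6)
pos 8: 4 -> fault, evict 0, frames (3 1 6 4)
pos 9: 0 -> fault, evict 3, frames (1 6 4 0)
pos 10: 1 -> hit
pos 11: 4 -> hit
pos 12: 0 -> hit
pos 13: 1 -> hit
pos 14: 4 -> hit
pos 15: 0 -> hit
pos 16: 1 -> hit
pos 17: 3 -> fault, evict 1, frames (6 4 0 3)
pos 18: 4 -> hit
pos 19: 1 -> fault, evict 6, frames (4 0 3 1)
At position 19, page 6 is evicted.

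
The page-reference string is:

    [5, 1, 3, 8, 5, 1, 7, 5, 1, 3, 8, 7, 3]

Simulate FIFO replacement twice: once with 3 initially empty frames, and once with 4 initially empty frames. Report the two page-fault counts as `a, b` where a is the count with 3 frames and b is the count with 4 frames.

3 frames: F F F F F F F . . F F . . → 9 faults.
4 frames: F F F F . . F F F F F F . → 10 faults.
10 > 9: adding a frame increased faults — Belady's anomaly.

9, 10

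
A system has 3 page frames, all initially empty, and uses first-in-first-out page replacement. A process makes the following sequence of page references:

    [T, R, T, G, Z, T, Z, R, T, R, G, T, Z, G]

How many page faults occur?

T: fault, frames {T}
R: fault, frames {T,R}
T: hit
G: fault, frames {T,R,G}
Z: fault, evict T, frames {R,G,Z}
T: fault, evict R, frames {G,Z,T}
Z: hit
R: fault, evict G, frames {Z,T,R}
T: hit
R: hit
G: fault, evict Z, frames {T,R,G}
T: hit
Z: fault, evict T, frames {R,G,Z}
G: hit
Page faults: 8.

8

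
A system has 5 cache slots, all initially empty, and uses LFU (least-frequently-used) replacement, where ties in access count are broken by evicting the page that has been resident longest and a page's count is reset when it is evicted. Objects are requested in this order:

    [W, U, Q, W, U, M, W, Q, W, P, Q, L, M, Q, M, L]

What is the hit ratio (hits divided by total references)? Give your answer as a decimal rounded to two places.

0.56

W -> fault, frames {W}
U -> fault, frames {W,U}
Q -> fault, frames {W,U,Q}
W -> hit
U -> hit
M -> fault, frames {W,U,Q,M}
W -> hit
Q -> hit
W -> hit
P -> fault, frames {W,U,Q,M,P}
Q -> hit
L -> fault, evict M, frames {W,U,Q,P,L}
M -> fault, evict P, frames {W,U,Q,L,M}
Q -> hit
M -> hit
L -> hit
Hits: 9 of 16 references → 9/16 = 0.5625.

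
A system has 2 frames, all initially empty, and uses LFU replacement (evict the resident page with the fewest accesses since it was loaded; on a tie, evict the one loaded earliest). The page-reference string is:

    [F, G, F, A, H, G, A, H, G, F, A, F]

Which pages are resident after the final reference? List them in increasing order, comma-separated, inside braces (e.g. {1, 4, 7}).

{A, F}

F -> fault, frames {F}
G -> fault, frames {F,G}
F -> hit
A -> fault, evict G, frames {F,A}
H -> fault, evict A, frames {F,H}
G -> fault, evict H, frames {F,G}
A -> fault, evict G, frames {F,A}
H -> fault, evict A, frames {F,H}
G -> fault, evict H, frames {F,G}
F -> hit
A -> fault, evict G, frames {F,A}
F -> hit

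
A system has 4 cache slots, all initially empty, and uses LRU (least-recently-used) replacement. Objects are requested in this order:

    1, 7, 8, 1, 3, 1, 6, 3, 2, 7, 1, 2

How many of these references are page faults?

1 -> miss, frames {1}
7 -> miss, frames {1,7}
8 -> miss, frames {1,7,8}
1 -> hit
3 -> miss, frames {7,8,1,3}
1 -> hit
6 -> miss, evict 7, frames {8,3,1,6}
3 -> hit
2 -> miss, evict 8, frames {1,6,3,2}
7 -> miss, evict 1, frames {6,3,2,7}
1 -> miss, evict 6, frames {3,2,7,1}
2 -> hit
Page faults: 8.

8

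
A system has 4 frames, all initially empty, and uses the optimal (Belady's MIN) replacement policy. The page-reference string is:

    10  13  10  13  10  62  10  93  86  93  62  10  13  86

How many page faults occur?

6

10: fault, frames (10)
13: fault, frames (10 13)
10: hit
13: hit
10: hit
62: fault, frames (10 13 62)
10: hit
93: fault, frames (10 13 62 93)
86: fault, evict 13, frames (10 62 93 86)
93: hit
62: hit
10: hit
13: fault, evict 93, frames (10 62 86 13)
86: hit
Page faults: 6.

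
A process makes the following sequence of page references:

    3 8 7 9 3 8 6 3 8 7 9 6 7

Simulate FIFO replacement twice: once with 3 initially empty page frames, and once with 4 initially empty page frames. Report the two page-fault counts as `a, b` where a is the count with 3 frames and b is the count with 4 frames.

3 frames: F F F F F F F . . F F . . → 9 faults.
4 frames: F F F F . . F F F F F F . → 10 faults.
10 > 9: adding a frame increased faults — Belady's anomaly.

9, 10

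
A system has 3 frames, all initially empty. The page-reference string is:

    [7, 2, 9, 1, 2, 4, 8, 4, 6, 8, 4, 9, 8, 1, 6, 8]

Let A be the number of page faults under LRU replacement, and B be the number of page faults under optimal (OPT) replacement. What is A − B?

1

Under LRU: F F F F . F F . F . . F . F F . → 10 faults.
Under OPT: F F F F . F F . F . . F . F . . → 9 faults.
A − B = 10 − 9 = 1.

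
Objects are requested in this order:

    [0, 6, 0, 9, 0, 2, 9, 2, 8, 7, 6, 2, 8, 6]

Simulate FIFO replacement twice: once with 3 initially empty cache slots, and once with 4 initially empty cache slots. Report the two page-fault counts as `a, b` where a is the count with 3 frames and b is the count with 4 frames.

3 frames: F F . F . F . . F F F F F . → 9 faults.
4 frames: F F . F . F . . F F F . . . → 7 faults.
7 < 9: adding a frame reduced faults, as is typical.

9, 7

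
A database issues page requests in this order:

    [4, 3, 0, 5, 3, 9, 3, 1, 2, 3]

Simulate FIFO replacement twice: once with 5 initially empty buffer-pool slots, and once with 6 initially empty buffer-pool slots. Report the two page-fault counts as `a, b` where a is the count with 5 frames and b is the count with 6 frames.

8, 7

5 frames: F F F F . F . F F F → 8 faults.
6 frames: F F F F . F . F F . → 7 faults.
7 < 8: adding a frame reduced faults, as is typical.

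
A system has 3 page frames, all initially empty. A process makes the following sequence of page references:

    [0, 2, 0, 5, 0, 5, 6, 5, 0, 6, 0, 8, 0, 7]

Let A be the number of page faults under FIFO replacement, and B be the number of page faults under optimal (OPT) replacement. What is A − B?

Under FIFO: F F . F . . F . F . . F . F → 7 faults.
Under OPT: F F . F . . F . . . . F . F → 6 faults.
A − B = 7 − 6 = 1.

1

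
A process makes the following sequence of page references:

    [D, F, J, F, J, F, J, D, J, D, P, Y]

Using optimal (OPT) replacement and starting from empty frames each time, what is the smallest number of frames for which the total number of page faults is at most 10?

f=1: 12 faults
f=2: 6 faults
f=3: 5 faults
f=4: 5 faults
f=5: 5 faults
Smallest f with faults ≤ 10 is 2.

2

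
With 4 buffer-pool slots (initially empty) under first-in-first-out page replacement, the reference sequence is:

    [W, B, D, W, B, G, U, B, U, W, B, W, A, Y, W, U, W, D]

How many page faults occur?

12

W: fault, frames {W}
B: fault, frames {W,B}
D: fault, frames {W,B,D}
W: hit
B: hit
G: fault, frames {W,B,D,G}
U: fault, evict W, frames {B,D,G,U}
B: hit
U: hit
W: fault, evict B, frames {D,G,U,W}
B: fault, evict D, frames {G,U,W,B}
W: hit
A: fault, evict G, frames {U,W,B,A}
Y: fault, evict U, frames {W,B,A,Y}
W: hit
U: fault, evict W, frames {B,A,Y,U}
W: fault, evict B, frames {A,Y,U,W}
D: fault, evict A, frames {Y,U,W,D}
Page faults: 12.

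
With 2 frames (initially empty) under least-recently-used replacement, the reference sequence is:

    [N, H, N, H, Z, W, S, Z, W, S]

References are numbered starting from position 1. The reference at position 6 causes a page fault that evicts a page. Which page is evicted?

H

pos 1: N: miss, frames (N)
pos 2: H: miss, frames (N H)
pos 3: N: hit
pos 4: H: hit
pos 5: Z: miss, evict N, frames (H Z)
pos 6: W: miss, evict H, frames (Z W)
At position 6, page H is evicted.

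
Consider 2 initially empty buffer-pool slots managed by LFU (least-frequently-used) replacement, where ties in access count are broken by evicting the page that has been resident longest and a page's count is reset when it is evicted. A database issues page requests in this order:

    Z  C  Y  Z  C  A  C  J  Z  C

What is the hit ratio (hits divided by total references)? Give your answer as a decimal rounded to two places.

Z → fault, frames [Z]
C → fault, frames [Z, C]
Y → fault, evict Z, frames [C, Y]
Z → fault, evict C, frames [Y, Z]
C → fault, evict Y, frames [Z, C]
A → fault, evict Z, frames [C, A]
C → hit
J → fault, evict A, frames [C, J]
Z → fault, evict J, frames [C, Z]
C → hit
Hits: 2 of 10 references → 2/10 = 0.2000.

0.20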